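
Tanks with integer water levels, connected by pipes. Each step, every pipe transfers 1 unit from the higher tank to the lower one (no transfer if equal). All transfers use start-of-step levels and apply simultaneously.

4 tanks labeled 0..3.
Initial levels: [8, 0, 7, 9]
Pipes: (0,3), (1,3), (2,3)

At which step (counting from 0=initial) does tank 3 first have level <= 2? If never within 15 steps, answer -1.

Step 1: flows [3->0,3->1,3->2] -> levels [9 1 8 6]
Step 2: flows [0->3,3->1,2->3] -> levels [8 2 7 7]
Step 3: flows [0->3,3->1,2=3] -> levels [7 3 7 7]
Step 4: flows [0=3,3->1,2=3] -> levels [7 4 7 6]
Step 5: flows [0->3,3->1,2->3] -> levels [6 5 6 7]
Step 6: flows [3->0,3->1,3->2] -> levels [7 6 7 4]
Step 7: flows [0->3,1->3,2->3] -> levels [6 5 6 7]
  -> period-2 cycle (repeats step 5); tank 3 never drops to <=2
Tank 3 never reaches <=2 within 15 steps

Answer: -1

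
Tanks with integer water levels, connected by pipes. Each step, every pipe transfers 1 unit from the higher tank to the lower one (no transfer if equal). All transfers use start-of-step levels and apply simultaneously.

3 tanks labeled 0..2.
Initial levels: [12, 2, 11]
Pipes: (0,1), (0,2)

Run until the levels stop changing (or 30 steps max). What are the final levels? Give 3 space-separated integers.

Step 1: flows [0->1,0->2] -> levels [10 3 12]
Step 2: flows [0->1,2->0] -> levels [10 4 11]
Step 3: flows [0->1,2->0] -> levels [10 5 10]
Step 4: flows [0->1,0=2] -> levels [9 6 10]
Step 5: flows [0->1,2->0] -> levels [9 7 9]
Step 6: flows [0->1,0=2] -> levels [8 8 9]
Step 7: flows [0=1,2->0] -> levels [9 8 8]
Step 8: flows [0->1,0->2] -> levels [7 9 9]
Step 9: flows [1->0,2->0] -> levels [9 8 8]
  -> period-2 cycle: step 9 state = step 7 state; never stabilizes
  -> state at step 30: (30-7) mod 2 = 1, same as step 8 -> [7 9 9]

Answer: 7 9 9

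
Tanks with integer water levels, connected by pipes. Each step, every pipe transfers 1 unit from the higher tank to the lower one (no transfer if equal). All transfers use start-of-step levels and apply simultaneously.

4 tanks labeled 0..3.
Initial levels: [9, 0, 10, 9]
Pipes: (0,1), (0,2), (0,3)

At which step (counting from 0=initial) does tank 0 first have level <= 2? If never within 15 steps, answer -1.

Answer: -1

Derivation:
Step 1: flows [0->1,2->0,0=3] -> levels [9 1 9 9]
Step 2: flows [0->1,0=2,0=3] -> levels [8 2 9 9]
Step 3: flows [0->1,2->0,3->0] -> levels [9 3 8 8]
Step 4: flows [0->1,0->2,0->3] -> levels [6 4 9 9]
Step 5: flows [0->1,2->0,3->0] -> levels [7 5 8 8]
Step 6: flows [0->1,2->0,3->0] -> levels [8 6 7 7]
Step 7: flows [0->1,0->2,0->3] -> levels [5 7 8 8]
Step 8: flows [1->0,2->0,3->0] -> levels [8 6 7 7]
  -> period-2 cycle (repeats step 6); tank 0 never drops to <=2
Tank 0 never reaches <=2 within 15 steps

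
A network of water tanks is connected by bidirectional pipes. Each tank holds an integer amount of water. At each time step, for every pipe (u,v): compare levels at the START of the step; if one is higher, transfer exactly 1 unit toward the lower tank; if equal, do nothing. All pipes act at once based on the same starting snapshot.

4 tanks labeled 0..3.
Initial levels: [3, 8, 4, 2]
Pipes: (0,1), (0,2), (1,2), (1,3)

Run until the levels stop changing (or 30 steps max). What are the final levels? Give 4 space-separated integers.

Answer: 5 3 5 4

Derivation:
Step 1: flows [1->0,2->0,1->2,1->3] -> levels [5 5 4 3]
Step 2: flows [0=1,0->2,1->2,1->3] -> levels [4 3 6 4]
Step 3: flows [0->1,2->0,2->1,3->1] -> levels [4 6 4 3]
Step 4: flows [1->0,0=2,1->2,1->3] -> levels [5 3 5 4]
Step 5: flows [0->1,0=2,2->1,3->1] -> levels [4 6 4 3]
  -> period-2 cycle: step 5 state = step 3 state; never stabilizes
  -> state at step 30: (30-3) mod 2 = 1, same as step 4 -> [5 3 5 4]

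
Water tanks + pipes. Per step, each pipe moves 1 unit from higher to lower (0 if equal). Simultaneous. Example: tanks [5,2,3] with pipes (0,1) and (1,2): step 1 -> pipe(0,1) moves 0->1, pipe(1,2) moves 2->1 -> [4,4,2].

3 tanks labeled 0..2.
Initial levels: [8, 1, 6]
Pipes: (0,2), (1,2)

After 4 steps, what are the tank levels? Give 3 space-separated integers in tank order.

Step 1: flows [0->2,2->1] -> levels [7 2 6]
Step 2: flows [0->2,2->1] -> levels [6 3 6]
Step 3: flows [0=2,2->1] -> levels [6 4 5]
Step 4: flows [0->2,2->1] -> levels [5 5 5]

Answer: 5 5 5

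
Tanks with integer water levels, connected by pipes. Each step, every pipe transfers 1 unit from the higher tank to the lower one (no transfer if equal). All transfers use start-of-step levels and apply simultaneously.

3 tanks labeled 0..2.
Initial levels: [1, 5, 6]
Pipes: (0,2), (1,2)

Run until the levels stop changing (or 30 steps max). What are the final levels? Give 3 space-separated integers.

Answer: 4 4 4

Derivation:
Step 1: flows [2->0,2->1] -> levels [2 6 4]
Step 2: flows [2->0,1->2] -> levels [3 5 4]
Step 3: flows [2->0,1->2] -> levels [4 4 4]
Step 4: flows [0=2,1=2] -> levels [4 4 4]
  -> stable (no change)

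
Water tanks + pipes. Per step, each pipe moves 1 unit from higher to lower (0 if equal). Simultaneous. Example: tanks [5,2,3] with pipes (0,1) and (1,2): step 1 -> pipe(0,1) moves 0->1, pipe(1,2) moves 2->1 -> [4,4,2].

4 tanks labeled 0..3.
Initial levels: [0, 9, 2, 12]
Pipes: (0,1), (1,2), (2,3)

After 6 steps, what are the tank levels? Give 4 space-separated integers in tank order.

Answer: 5 6 6 6

Derivation:
Step 1: flows [1->0,1->2,3->2] -> levels [1 7 4 11]
Step 2: flows [1->0,1->2,3->2] -> levels [2 5 6 10]
Step 3: flows [1->0,2->1,3->2] -> levels [3 5 6 9]
Step 4: flows [1->0,2->1,3->2] -> levels [4 5 6 8]
Step 5: flows [1->0,2->1,3->2] -> levels [5 5 6 7]
Step 6: flows [0=1,2->1,3->2] -> levels [5 6 6 6]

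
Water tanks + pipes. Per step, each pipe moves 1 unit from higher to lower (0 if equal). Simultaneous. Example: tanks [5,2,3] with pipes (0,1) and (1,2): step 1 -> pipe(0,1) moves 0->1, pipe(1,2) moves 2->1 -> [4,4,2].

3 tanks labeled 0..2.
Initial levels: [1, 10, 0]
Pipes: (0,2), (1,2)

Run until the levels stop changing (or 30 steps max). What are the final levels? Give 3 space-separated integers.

Answer: 3 3 5

Derivation:
Step 1: flows [0->2,1->2] -> levels [0 9 2]
Step 2: flows [2->0,1->2] -> levels [1 8 2]
Step 3: flows [2->0,1->2] -> levels [2 7 2]
Step 4: flows [0=2,1->2] -> levels [2 6 3]
Step 5: flows [2->0,1->2] -> levels [3 5 3]
Step 6: flows [0=2,1->2] -> levels [3 4 4]
Step 7: flows [2->0,1=2] -> levels [4 4 3]
Step 8: flows [0->2,1->2] -> levels [3 3 5]
Step 9: flows [2->0,2->1] -> levels [4 4 3]
  -> period-2 cycle: step 9 state = step 7 state; never stabilizes
  -> state at step 30: (30-7) mod 2 = 1, same as step 8 -> [3 3 5]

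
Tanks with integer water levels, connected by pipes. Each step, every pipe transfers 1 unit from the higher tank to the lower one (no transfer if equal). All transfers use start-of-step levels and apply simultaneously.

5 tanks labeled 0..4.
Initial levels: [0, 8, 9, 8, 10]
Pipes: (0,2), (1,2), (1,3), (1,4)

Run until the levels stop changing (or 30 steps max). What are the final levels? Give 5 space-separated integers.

Answer: 6 5 8 8 8

Derivation:
Step 1: flows [2->0,2->1,1=3,4->1] -> levels [1 10 7 8 9]
Step 2: flows [2->0,1->2,1->3,1->4] -> levels [2 7 7 9 10]
Step 3: flows [2->0,1=2,3->1,4->1] -> levels [3 9 6 8 9]
Step 4: flows [2->0,1->2,1->3,1=4] -> levels [4 7 6 9 9]
Step 5: flows [2->0,1->2,3->1,4->1] -> levels [5 8 6 8 8]
Step 6: flows [2->0,1->2,1=3,1=4] -> levels [6 7 6 8 8]
Step 7: flows [0=2,1->2,3->1,4->1] -> levels [6 8 7 7 7]
Step 8: flows [2->0,1->2,1->3,1->4] -> levels [7 5 7 8 8]
Step 9: flows [0=2,2->1,3->1,4->1] -> levels [7 8 6 7 7]
Step 10: flows [0->2,1->2,1->3,1->4] -> levels [6 5 8 8 8]
Step 11: flows [2->0,2->1,3->1,4->1] -> levels [7 8 6 7 7]
  -> period-2 cycle: step 11 state = step 9 state; never stabilizes
  -> state at step 30: (30-9) mod 2 = 1, same as step 10 -> [6 5 8 8 8]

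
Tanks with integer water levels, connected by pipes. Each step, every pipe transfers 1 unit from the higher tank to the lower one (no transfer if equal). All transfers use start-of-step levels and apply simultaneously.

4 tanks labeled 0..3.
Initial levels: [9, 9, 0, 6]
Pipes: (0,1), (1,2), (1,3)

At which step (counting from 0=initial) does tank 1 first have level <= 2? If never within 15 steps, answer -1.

Step 1: flows [0=1,1->2,1->3] -> levels [9 7 1 7]
Step 2: flows [0->1,1->2,1=3] -> levels [8 7 2 7]
Step 3: flows [0->1,1->2,1=3] -> levels [7 7 3 7]
Step 4: flows [0=1,1->2,1=3] -> levels [7 6 4 7]
Step 5: flows [0->1,1->2,3->1] -> levels [6 7 5 6]
Step 6: flows [1->0,1->2,1->3] -> levels [7 4 6 7]
Step 7: flows [0->1,2->1,3->1] -> levels [6 7 5 6]
  -> period-2 cycle (repeats step 5); tank 1 never drops to <=2
Tank 1 never reaches <=2 within 15 steps

Answer: -1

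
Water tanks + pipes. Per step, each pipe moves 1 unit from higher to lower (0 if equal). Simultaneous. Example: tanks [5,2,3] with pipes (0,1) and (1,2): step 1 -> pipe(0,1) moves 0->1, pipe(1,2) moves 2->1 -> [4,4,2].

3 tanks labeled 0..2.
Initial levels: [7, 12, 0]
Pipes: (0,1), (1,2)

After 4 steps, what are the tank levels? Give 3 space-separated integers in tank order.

Step 1: flows [1->0,1->2] -> levels [8 10 1]
Step 2: flows [1->0,1->2] -> levels [9 8 2]
Step 3: flows [0->1,1->2] -> levels [8 8 3]
Step 4: flows [0=1,1->2] -> levels [8 7 4]

Answer: 8 7 4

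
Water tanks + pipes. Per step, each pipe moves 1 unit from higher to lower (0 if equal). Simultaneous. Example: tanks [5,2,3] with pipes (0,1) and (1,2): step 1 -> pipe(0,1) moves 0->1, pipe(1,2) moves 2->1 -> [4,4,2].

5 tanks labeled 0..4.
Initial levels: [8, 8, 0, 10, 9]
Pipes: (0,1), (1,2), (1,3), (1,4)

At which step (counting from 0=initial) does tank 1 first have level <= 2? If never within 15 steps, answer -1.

Answer: -1

Derivation:
Step 1: flows [0=1,1->2,3->1,4->1] -> levels [8 9 1 9 8]
Step 2: flows [1->0,1->2,1=3,1->4] -> levels [9 6 2 9 9]
Step 3: flows [0->1,1->2,3->1,4->1] -> levels [8 8 3 8 8]
Step 4: flows [0=1,1->2,1=3,1=4] -> levels [8 7 4 8 8]
Step 5: flows [0->1,1->2,3->1,4->1] -> levels [7 9 5 7 7]
Step 6: flows [1->0,1->2,1->3,1->4] -> levels [8 5 6 8 8]
Step 7: flows [0->1,2->1,3->1,4->1] -> levels [7 9 5 7 7]
  -> period-2 cycle (repeats step 5); tank 1 never drops to <=2
Tank 1 never reaches <=2 within 15 steps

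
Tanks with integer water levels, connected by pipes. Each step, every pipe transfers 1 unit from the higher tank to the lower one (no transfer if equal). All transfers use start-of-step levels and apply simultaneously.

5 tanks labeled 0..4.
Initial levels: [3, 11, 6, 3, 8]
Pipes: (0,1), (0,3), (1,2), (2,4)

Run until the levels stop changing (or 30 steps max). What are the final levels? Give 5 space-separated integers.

Answer: 5 7 7 6 6

Derivation:
Step 1: flows [1->0,0=3,1->2,4->2] -> levels [4 9 8 3 7]
Step 2: flows [1->0,0->3,1->2,2->4] -> levels [4 7 8 4 8]
Step 3: flows [1->0,0=3,2->1,2=4] -> levels [5 7 7 4 8]
Step 4: flows [1->0,0->3,1=2,4->2] -> levels [5 6 8 5 7]
Step 5: flows [1->0,0=3,2->1,2->4] -> levels [6 6 6 5 8]
Step 6: flows [0=1,0->3,1=2,4->2] -> levels [5 6 7 6 7]
Step 7: flows [1->0,3->0,2->1,2=4] -> levels [7 6 6 5 7]
Step 8: flows [0->1,0->3,1=2,4->2] -> levels [5 7 7 6 6]
Step 9: flows [1->0,3->0,1=2,2->4] -> levels [7 6 6 5 7]
  -> period-2 cycle: step 9 state = step 7 state; never stabilizes
  -> state at step 30: (30-7) mod 2 = 1, same as step 8 -> [5 7 7 6 6]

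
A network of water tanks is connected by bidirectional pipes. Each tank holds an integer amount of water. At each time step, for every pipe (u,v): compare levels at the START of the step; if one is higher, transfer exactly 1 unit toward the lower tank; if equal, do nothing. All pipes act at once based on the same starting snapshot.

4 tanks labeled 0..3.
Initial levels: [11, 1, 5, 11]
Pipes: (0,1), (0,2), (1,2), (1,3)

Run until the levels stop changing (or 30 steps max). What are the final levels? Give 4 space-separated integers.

Answer: 8 7 6 7

Derivation:
Step 1: flows [0->1,0->2,2->1,3->1] -> levels [9 4 5 10]
Step 2: flows [0->1,0->2,2->1,3->1] -> levels [7 7 5 9]
Step 3: flows [0=1,0->2,1->2,3->1] -> levels [6 7 7 8]
Step 4: flows [1->0,2->0,1=2,3->1] -> levels [8 7 6 7]
Step 5: flows [0->1,0->2,1->2,1=3] -> levels [6 7 8 7]
Step 6: flows [1->0,2->0,2->1,1=3] -> levels [8 7 6 7]
  -> period-2 cycle: step 6 state = step 4 state; never stabilizes
  -> state at step 30: (30-4) mod 2 = 0, same as step 4 -> [8 7 6 7]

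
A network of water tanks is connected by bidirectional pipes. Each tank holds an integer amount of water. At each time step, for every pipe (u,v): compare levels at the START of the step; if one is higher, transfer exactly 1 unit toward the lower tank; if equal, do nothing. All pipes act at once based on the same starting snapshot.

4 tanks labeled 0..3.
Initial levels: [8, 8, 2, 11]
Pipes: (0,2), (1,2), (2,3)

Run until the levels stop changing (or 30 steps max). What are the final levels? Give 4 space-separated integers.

Answer: 7 7 8 7

Derivation:
Step 1: flows [0->2,1->2,3->2] -> levels [7 7 5 10]
Step 2: flows [0->2,1->2,3->2] -> levels [6 6 8 9]
Step 3: flows [2->0,2->1,3->2] -> levels [7 7 7 8]
Step 4: flows [0=2,1=2,3->2] -> levels [7 7 8 7]
Step 5: flows [2->0,2->1,2->3] -> levels [8 8 5 8]
Step 6: flows [0->2,1->2,3->2] -> levels [7 7 8 7]
  -> period-2 cycle: step 6 state = step 4 state; never stabilizes
  -> state at step 30: (30-4) mod 2 = 0, same as step 4 -> [7 7 8 7]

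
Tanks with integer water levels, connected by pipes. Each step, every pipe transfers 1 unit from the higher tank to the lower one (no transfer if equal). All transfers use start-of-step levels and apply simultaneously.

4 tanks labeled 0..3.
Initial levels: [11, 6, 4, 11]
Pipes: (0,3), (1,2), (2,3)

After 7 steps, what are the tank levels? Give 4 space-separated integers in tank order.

Step 1: flows [0=3,1->2,3->2] -> levels [11 5 6 10]
Step 2: flows [0->3,2->1,3->2] -> levels [10 6 6 10]
Step 3: flows [0=3,1=2,3->2] -> levels [10 6 7 9]
Step 4: flows [0->3,2->1,3->2] -> levels [9 7 7 9]
Step 5: flows [0=3,1=2,3->2] -> levels [9 7 8 8]
Step 6: flows [0->3,2->1,2=3] -> levels [8 8 7 9]
Step 7: flows [3->0,1->2,3->2] -> levels [9 7 9 7]

Answer: 9 7 9 7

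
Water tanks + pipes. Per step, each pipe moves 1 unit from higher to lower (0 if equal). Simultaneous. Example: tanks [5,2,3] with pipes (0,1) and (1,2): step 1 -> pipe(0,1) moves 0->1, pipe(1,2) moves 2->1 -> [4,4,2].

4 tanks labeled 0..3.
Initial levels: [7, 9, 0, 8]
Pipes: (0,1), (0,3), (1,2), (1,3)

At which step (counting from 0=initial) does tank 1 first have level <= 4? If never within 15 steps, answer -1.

Step 1: flows [1->0,3->0,1->2,1->3] -> levels [9 6 1 8]
Step 2: flows [0->1,0->3,1->2,3->1] -> levels [7 7 2 8]
Step 3: flows [0=1,3->0,1->2,3->1] -> levels [8 7 3 6]
Step 4: flows [0->1,0->3,1->2,1->3] -> levels [6 6 4 8]
Step 5: flows [0=1,3->0,1->2,3->1] -> levels [7 6 5 6]
Step 6: flows [0->1,0->3,1->2,1=3] -> levels [5 6 6 7]
Step 7: flows [1->0,3->0,1=2,3->1] -> levels [7 6 6 5]
Step 8: flows [0->1,0->3,1=2,1->3] -> levels [5 6 6 7]
  -> period-2 cycle (repeats step 6); tank 1 never drops to <=4
Tank 1 never reaches <=4 within 15 steps

Answer: -1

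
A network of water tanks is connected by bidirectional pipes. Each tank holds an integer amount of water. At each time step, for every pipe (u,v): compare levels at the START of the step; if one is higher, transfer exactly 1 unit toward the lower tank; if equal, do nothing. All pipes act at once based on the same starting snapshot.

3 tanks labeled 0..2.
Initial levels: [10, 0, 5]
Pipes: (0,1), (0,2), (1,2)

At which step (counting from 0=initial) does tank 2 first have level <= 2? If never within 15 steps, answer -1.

Answer: -1

Derivation:
Step 1: flows [0->1,0->2,2->1] -> levels [8 2 5]
Step 2: flows [0->1,0->2,2->1] -> levels [6 4 5]
Step 3: flows [0->1,0->2,2->1] -> levels [4 6 5]
Step 4: flows [1->0,2->0,1->2] -> levels [6 4 5]
  -> period-2 cycle (repeats step 2); tank 2 never drops to <=2
Tank 2 never reaches <=2 within 15 steps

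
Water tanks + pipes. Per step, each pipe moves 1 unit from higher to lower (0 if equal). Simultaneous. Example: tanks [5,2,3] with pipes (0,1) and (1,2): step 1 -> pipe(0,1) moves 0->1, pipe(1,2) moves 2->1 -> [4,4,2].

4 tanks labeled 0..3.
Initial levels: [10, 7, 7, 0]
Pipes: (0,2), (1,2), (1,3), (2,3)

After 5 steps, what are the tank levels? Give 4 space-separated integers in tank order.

Answer: 6 5 6 7

Derivation:
Step 1: flows [0->2,1=2,1->3,2->3] -> levels [9 6 7 2]
Step 2: flows [0->2,2->1,1->3,2->3] -> levels [8 6 6 4]
Step 3: flows [0->2,1=2,1->3,2->3] -> levels [7 5 6 6]
Step 4: flows [0->2,2->1,3->1,2=3] -> levels [6 7 6 5]
Step 5: flows [0=2,1->2,1->3,2->3] -> levels [6 5 6 7]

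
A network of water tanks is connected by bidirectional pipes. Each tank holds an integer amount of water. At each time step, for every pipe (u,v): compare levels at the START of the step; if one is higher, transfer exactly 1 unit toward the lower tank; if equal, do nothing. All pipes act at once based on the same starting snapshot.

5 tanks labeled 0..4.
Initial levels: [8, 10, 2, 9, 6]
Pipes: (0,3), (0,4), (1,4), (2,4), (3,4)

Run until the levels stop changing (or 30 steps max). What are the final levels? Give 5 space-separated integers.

Answer: 8 8 6 8 5

Derivation:
Step 1: flows [3->0,0->4,1->4,4->2,3->4] -> levels [8 9 3 7 8]
Step 2: flows [0->3,0=4,1->4,4->2,4->3] -> levels [7 8 4 9 7]
Step 3: flows [3->0,0=4,1->4,4->2,3->4] -> levels [8 7 5 7 8]
Step 4: flows [0->3,0=4,4->1,4->2,4->3] -> levels [7 8 6 9 5]
Step 5: flows [3->0,0->4,1->4,2->4,3->4] -> levels [7 7 5 7 9]
Step 6: flows [0=3,4->0,4->1,4->2,4->3] -> levels [8 8 6 8 5]
Step 7: flows [0=3,0->4,1->4,2->4,3->4] -> levels [7 7 5 7 9]
  -> period-2 cycle: step 7 state = step 5 state; never stabilizes
  -> state at step 30: (30-5) mod 2 = 1, same as step 6 -> [8 8 6 8 5]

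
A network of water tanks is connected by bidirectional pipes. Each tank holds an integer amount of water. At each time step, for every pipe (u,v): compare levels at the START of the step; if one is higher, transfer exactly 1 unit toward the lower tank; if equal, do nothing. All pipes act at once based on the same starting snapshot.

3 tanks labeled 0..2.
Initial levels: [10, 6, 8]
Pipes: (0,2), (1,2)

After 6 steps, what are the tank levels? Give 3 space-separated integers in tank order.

Step 1: flows [0->2,2->1] -> levels [9 7 8]
Step 2: flows [0->2,2->1] -> levels [8 8 8]
Step 3: flows [0=2,1=2] -> levels [8 8 8]
  -> stable; steps 4..6 unchanged -> [8 8 8]

Answer: 8 8 8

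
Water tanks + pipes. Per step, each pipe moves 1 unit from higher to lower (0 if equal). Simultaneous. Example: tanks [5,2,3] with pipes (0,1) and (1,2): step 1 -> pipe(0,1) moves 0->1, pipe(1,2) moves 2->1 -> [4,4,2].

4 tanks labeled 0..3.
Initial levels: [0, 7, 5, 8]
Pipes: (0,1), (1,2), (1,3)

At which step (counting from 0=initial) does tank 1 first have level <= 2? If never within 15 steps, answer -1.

Answer: -1

Derivation:
Step 1: flows [1->0,1->2,3->1] -> levels [1 6 6 7]
Step 2: flows [1->0,1=2,3->1] -> levels [2 6 6 6]
Step 3: flows [1->0,1=2,1=3] -> levels [3 5 6 6]
Step 4: flows [1->0,2->1,3->1] -> levels [4 6 5 5]
Step 5: flows [1->0,1->2,1->3] -> levels [5 3 6 6]
Step 6: flows [0->1,2->1,3->1] -> levels [4 6 5 5]
  -> period-2 cycle (repeats step 4); tank 1 never drops to <=2
Tank 1 never reaches <=2 within 15 steps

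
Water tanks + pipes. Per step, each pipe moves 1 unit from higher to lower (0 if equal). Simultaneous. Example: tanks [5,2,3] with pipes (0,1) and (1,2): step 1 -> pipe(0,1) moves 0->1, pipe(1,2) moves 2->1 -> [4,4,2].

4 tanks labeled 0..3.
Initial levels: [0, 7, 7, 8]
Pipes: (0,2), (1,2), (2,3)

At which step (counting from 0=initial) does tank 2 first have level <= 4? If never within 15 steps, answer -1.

Answer: 4

Derivation:
Step 1: flows [2->0,1=2,3->2] -> levels [1 7 7 7]
Step 2: flows [2->0,1=2,2=3] -> levels [2 7 6 7]
Step 3: flows [2->0,1->2,3->2] -> levels [3 6 7 6]
Step 4: flows [2->0,2->1,2->3] -> levels [4 7 4 7]
Tank 2 first reaches <=4 at step 4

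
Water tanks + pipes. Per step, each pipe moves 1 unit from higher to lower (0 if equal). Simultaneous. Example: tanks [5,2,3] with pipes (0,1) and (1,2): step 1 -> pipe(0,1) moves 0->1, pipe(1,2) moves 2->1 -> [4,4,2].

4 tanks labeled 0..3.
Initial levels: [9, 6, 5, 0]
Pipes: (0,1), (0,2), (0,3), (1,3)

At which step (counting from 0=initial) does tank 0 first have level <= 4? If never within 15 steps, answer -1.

Answer: -1

Derivation:
Step 1: flows [0->1,0->2,0->3,1->3] -> levels [6 6 6 2]
Step 2: flows [0=1,0=2,0->3,1->3] -> levels [5 5 6 4]
Step 3: flows [0=1,2->0,0->3,1->3] -> levels [5 4 5 6]
Step 4: flows [0->1,0=2,3->0,3->1] -> levels [5 6 5 4]
Step 5: flows [1->0,0=2,0->3,1->3] -> levels [5 4 5 6]
  -> period-2 cycle (repeats step 3); tank 0 never drops to <=4
Tank 0 never reaches <=4 within 15 steps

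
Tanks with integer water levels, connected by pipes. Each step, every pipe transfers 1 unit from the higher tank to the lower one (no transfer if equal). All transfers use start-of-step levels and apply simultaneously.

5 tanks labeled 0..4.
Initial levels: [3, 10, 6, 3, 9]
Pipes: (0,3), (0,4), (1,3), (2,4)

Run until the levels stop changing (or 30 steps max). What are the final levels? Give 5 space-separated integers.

Step 1: flows [0=3,4->0,1->3,4->2] -> levels [4 9 7 4 7]
Step 2: flows [0=3,4->0,1->3,2=4] -> levels [5 8 7 5 6]
Step 3: flows [0=3,4->0,1->3,2->4] -> levels [6 7 6 6 6]
Step 4: flows [0=3,0=4,1->3,2=4] -> levels [6 6 6 7 6]
Step 5: flows [3->0,0=4,3->1,2=4] -> levels [7 7 6 5 6]
Step 6: flows [0->3,0->4,1->3,2=4] -> levels [5 6 6 7 7]
Step 7: flows [3->0,4->0,3->1,4->2] -> levels [7 7 7 5 5]
Step 8: flows [0->3,0->4,1->3,2->4] -> levels [5 6 6 7 7]
  -> period-2 cycle: step 8 state = step 6 state; never stabilizes
  -> state at step 30: (30-6) mod 2 = 0, same as step 6 -> [5 6 6 7 7]

Answer: 5 6 6 7 7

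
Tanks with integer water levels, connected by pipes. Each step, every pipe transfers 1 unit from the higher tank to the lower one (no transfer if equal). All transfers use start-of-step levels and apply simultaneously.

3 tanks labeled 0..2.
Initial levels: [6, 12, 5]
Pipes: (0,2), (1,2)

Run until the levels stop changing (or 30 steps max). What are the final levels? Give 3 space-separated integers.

Step 1: flows [0->2,1->2] -> levels [5 11 7]
Step 2: flows [2->0,1->2] -> levels [6 10 7]
Step 3: flows [2->0,1->2] -> levels [7 9 7]
Step 4: flows [0=2,1->2] -> levels [7 8 8]
Step 5: flows [2->0,1=2] -> levels [8 8 7]
Step 6: flows [0->2,1->2] -> levels [7 7 9]
Step 7: flows [2->0,2->1] -> levels [8 8 7]
  -> period-2 cycle: step 7 state = step 5 state; never stabilizes
  -> state at step 30: (30-5) mod 2 = 1, same as step 6 -> [7 7 9]

Answer: 7 7 9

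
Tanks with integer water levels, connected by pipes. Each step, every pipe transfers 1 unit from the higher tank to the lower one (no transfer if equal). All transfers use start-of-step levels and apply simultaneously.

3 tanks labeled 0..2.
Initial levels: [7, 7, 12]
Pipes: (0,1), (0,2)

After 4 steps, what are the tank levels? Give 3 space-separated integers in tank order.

Answer: 8 9 9

Derivation:
Step 1: flows [0=1,2->0] -> levels [8 7 11]
Step 2: flows [0->1,2->0] -> levels [8 8 10]
Step 3: flows [0=1,2->0] -> levels [9 8 9]
Step 4: flows [0->1,0=2] -> levels [8 9 9]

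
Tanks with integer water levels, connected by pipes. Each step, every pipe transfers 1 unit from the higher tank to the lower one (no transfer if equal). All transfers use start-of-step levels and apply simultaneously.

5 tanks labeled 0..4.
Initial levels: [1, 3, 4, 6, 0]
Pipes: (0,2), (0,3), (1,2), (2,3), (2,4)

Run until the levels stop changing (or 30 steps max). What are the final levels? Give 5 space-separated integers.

Step 1: flows [2->0,3->0,2->1,3->2,2->4] -> levels [3 4 2 4 1]
Step 2: flows [0->2,3->0,1->2,3->2,2->4] -> levels [3 3 4 2 2]
Step 3: flows [2->0,0->3,2->1,2->3,2->4] -> levels [3 4 0 4 3]
Step 4: flows [0->2,3->0,1->2,3->2,4->2] -> levels [3 3 4 2 2]
  -> period-2 cycle: step 4 state = step 2 state; never stabilizes
  -> state at step 30: (30-2) mod 2 = 0, same as step 2 -> [3 3 4 2 2]

Answer: 3 3 4 2 2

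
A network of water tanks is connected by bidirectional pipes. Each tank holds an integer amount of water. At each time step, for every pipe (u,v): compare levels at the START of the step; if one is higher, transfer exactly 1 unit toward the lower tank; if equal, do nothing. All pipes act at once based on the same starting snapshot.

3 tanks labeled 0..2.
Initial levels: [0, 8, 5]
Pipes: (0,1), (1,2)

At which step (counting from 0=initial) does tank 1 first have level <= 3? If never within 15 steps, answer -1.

Answer: 6

Derivation:
Step 1: flows [1->0,1->2] -> levels [1 6 6]
Step 2: flows [1->0,1=2] -> levels [2 5 6]
Step 3: flows [1->0,2->1] -> levels [3 5 5]
Step 4: flows [1->0,1=2] -> levels [4 4 5]
Step 5: flows [0=1,2->1] -> levels [4 5 4]
Step 6: flows [1->0,1->2] -> levels [5 3 5]
Tank 1 first reaches <=3 at step 6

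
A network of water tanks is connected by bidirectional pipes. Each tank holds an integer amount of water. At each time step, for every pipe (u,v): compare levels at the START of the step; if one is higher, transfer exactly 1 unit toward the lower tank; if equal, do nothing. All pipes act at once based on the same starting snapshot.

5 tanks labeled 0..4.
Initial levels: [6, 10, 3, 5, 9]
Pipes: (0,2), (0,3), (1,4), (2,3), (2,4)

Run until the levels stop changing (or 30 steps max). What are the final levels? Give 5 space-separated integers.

Answer: 7 6 5 7 8

Derivation:
Step 1: flows [0->2,0->3,1->4,3->2,4->2] -> levels [4 9 6 5 9]
Step 2: flows [2->0,3->0,1=4,2->3,4->2] -> levels [6 9 5 5 8]
Step 3: flows [0->2,0->3,1->4,2=3,4->2] -> levels [4 8 7 6 8]
Step 4: flows [2->0,3->0,1=4,2->3,4->2] -> levels [6 8 6 6 7]
Step 5: flows [0=2,0=3,1->4,2=3,4->2] -> levels [6 7 7 6 7]
Step 6: flows [2->0,0=3,1=4,2->3,2=4] -> levels [7 7 5 7 7]
Step 7: flows [0->2,0=3,1=4,3->2,4->2] -> levels [6 7 8 6 6]
Step 8: flows [2->0,0=3,1->4,2->3,2->4] -> levels [7 6 5 7 8]
Step 9: flows [0->2,0=3,4->1,3->2,4->2] -> levels [6 7 8 6 6]
  -> period-2 cycle: step 9 state = step 7 state; never stabilizes
  -> state at step 30: (30-7) mod 2 = 1, same as step 8 -> [7 6 5 7 8]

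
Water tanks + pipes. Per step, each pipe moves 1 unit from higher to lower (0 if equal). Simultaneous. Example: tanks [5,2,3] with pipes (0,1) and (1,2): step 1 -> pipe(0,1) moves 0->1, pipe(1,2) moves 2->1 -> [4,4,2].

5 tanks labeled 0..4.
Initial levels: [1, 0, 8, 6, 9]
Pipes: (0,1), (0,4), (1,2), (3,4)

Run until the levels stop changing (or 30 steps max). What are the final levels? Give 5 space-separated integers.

Answer: 6 3 5 6 4

Derivation:
Step 1: flows [0->1,4->0,2->1,4->3] -> levels [1 2 7 7 7]
Step 2: flows [1->0,4->0,2->1,3=4] -> levels [3 2 6 7 6]
Step 3: flows [0->1,4->0,2->1,3->4] -> levels [3 4 5 6 6]
Step 4: flows [1->0,4->0,2->1,3=4] -> levels [5 4 4 6 5]
Step 5: flows [0->1,0=4,1=2,3->4] -> levels [4 5 4 5 6]
Step 6: flows [1->0,4->0,1->2,4->3] -> levels [6 3 5 6 4]
Step 7: flows [0->1,0->4,2->1,3->4] -> levels [4 5 4 5 6]
  -> period-2 cycle: step 7 state = step 5 state; never stabilizes
  -> state at step 30: (30-5) mod 2 = 1, same as step 6 -> [6 3 5 6 4]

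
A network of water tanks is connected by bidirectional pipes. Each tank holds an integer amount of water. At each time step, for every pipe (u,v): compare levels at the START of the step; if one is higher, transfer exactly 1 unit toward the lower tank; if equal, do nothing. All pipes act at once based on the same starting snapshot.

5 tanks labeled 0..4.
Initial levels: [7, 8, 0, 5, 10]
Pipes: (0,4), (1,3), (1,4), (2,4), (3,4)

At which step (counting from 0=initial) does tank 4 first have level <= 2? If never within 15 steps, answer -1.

Step 1: flows [4->0,1->3,4->1,4->2,4->3] -> levels [8 8 1 7 6]
Step 2: flows [0->4,1->3,1->4,4->2,3->4] -> levels [7 6 2 7 8]
Step 3: flows [4->0,3->1,4->1,4->2,4->3] -> levels [8 8 3 7 4]
Step 4: flows [0->4,1->3,1->4,4->2,3->4] -> levels [7 6 4 7 6]
Step 5: flows [0->4,3->1,1=4,4->2,3->4] -> levels [6 7 5 5 7]
Step 6: flows [4->0,1->3,1=4,4->2,4->3] -> levels [7 6 6 7 4]
Step 7: flows [0->4,3->1,1->4,2->4,3->4] -> levels [6 6 5 5 8]
Step 8: flows [4->0,1->3,4->1,4->2,4->3] -> levels [7 6 6 7 4]
  -> period-2 cycle (repeats step 6); tank 4 never drops to <=2
Tank 4 never reaches <=2 within 15 steps

Answer: -1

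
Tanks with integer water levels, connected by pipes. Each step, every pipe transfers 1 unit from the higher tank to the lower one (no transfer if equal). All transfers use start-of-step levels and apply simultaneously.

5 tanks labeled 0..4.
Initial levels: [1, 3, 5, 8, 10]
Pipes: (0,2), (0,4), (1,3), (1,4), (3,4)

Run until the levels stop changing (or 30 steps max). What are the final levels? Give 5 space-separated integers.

Step 1: flows [2->0,4->0,3->1,4->1,4->3] -> levels [3 5 4 8 7]
Step 2: flows [2->0,4->0,3->1,4->1,3->4] -> levels [5 7 3 6 6]
Step 3: flows [0->2,4->0,1->3,1->4,3=4] -> levels [5 5 4 7 6]
Step 4: flows [0->2,4->0,3->1,4->1,3->4] -> levels [5 7 5 5 5]
Step 5: flows [0=2,0=4,1->3,1->4,3=4] -> levels [5 5 5 6 6]
Step 6: flows [0=2,4->0,3->1,4->1,3=4] -> levels [6 7 5 5 4]
Step 7: flows [0->2,0->4,1->3,1->4,3->4] -> levels [4 5 6 5 7]
Step 8: flows [2->0,4->0,1=3,4->1,4->3] -> levels [6 6 5 6 4]
Step 9: flows [0->2,0->4,1=3,1->4,3->4] -> levels [4 5 6 5 7]
  -> period-2 cycle: step 9 state = step 7 state; never stabilizes
  -> state at step 30: (30-7) mod 2 = 1, same as step 8 -> [6 6 5 6 4]

Answer: 6 6 5 6 4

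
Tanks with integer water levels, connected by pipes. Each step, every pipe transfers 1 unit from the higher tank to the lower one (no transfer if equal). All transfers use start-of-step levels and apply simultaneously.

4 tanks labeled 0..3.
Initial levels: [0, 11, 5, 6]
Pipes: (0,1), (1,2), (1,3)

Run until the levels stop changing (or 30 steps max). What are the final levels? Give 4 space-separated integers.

Step 1: flows [1->0,1->2,1->3] -> levels [1 8 6 7]
Step 2: flows [1->0,1->2,1->3] -> levels [2 5 7 8]
Step 3: flows [1->0,2->1,3->1] -> levels [3 6 6 7]
Step 4: flows [1->0,1=2,3->1] -> levels [4 6 6 6]
Step 5: flows [1->0,1=2,1=3] -> levels [5 5 6 6]
Step 6: flows [0=1,2->1,3->1] -> levels [5 7 5 5]
Step 7: flows [1->0,1->2,1->3] -> levels [6 4 6 6]
Step 8: flows [0->1,2->1,3->1] -> levels [5 7 5 5]
  -> period-2 cycle: step 8 state = step 6 state; never stabilizes
  -> state at step 30: (30-6) mod 2 = 0, same as step 6 -> [5 7 5 5]

Answer: 5 7 5 5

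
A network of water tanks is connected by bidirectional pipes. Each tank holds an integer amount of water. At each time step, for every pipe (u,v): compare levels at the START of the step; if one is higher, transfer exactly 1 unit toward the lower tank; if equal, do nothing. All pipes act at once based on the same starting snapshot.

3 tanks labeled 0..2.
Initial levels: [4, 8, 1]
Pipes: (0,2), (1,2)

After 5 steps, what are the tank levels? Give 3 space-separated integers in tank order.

Step 1: flows [0->2,1->2] -> levels [3 7 3]
Step 2: flows [0=2,1->2] -> levels [3 6 4]
Step 3: flows [2->0,1->2] -> levels [4 5 4]
Step 4: flows [0=2,1->2] -> levels [4 4 5]
Step 5: flows [2->0,2->1] -> levels [5 5 3]

Answer: 5 5 3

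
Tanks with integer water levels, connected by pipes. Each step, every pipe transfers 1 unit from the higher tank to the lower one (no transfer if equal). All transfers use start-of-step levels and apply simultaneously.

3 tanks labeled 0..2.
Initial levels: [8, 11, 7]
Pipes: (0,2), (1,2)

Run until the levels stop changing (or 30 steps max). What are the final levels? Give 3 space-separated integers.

Answer: 8 8 10

Derivation:
Step 1: flows [0->2,1->2] -> levels [7 10 9]
Step 2: flows [2->0,1->2] -> levels [8 9 9]
Step 3: flows [2->0,1=2] -> levels [9 9 8]
Step 4: flows [0->2,1->2] -> levels [8 8 10]
Step 5: flows [2->0,2->1] -> levels [9 9 8]
  -> period-2 cycle: step 5 state = step 3 state; never stabilizes
  -> state at step 30: (30-3) mod 2 = 1, same as step 4 -> [8 8 10]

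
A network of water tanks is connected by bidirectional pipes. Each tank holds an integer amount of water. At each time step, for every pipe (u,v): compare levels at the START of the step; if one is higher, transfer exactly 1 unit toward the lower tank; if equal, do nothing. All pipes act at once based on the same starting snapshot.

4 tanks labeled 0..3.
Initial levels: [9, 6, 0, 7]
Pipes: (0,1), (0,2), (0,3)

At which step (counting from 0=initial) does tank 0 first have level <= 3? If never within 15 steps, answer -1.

Step 1: flows [0->1,0->2,0->3] -> levels [6 7 1 8]
Step 2: flows [1->0,0->2,3->0] -> levels [7 6 2 7]
Step 3: flows [0->1,0->2,0=3] -> levels [5 7 3 7]
Step 4: flows [1->0,0->2,3->0] -> levels [6 6 4 6]
Step 5: flows [0=1,0->2,0=3] -> levels [5 6 5 6]
Step 6: flows [1->0,0=2,3->0] -> levels [7 5 5 5]
Step 7: flows [0->1,0->2,0->3] -> levels [4 6 6 6]
Step 8: flows [1->0,2->0,3->0] -> levels [7 5 5 5]
  -> period-2 cycle (repeats step 6); tank 0 never drops to <=3
Tank 0 never reaches <=3 within 15 steps

Answer: -1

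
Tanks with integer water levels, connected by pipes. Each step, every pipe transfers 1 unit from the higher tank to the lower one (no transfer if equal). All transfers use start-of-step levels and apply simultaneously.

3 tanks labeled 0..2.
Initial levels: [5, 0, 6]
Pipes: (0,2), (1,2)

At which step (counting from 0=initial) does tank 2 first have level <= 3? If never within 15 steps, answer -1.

Step 1: flows [2->0,2->1] -> levels [6 1 4]
Step 2: flows [0->2,2->1] -> levels [5 2 4]
Step 3: flows [0->2,2->1] -> levels [4 3 4]
Step 4: flows [0=2,2->1] -> levels [4 4 3]
Tank 2 first reaches <=3 at step 4

Answer: 4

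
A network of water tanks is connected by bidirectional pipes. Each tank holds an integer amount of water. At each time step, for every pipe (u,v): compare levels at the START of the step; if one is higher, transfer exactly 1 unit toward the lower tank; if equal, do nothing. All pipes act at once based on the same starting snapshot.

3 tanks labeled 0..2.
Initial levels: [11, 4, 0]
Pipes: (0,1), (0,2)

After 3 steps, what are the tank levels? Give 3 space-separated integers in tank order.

Answer: 5 7 3

Derivation:
Step 1: flows [0->1,0->2] -> levels [9 5 1]
Step 2: flows [0->1,0->2] -> levels [7 6 2]
Step 3: flows [0->1,0->2] -> levels [5 7 3]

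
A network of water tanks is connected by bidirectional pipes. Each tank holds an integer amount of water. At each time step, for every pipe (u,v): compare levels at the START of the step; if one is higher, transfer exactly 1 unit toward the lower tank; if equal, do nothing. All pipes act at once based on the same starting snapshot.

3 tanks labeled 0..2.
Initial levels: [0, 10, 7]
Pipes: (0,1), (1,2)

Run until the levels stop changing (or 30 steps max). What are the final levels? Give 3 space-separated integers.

Step 1: flows [1->0,1->2] -> levels [1 8 8]
Step 2: flows [1->0,1=2] -> levels [2 7 8]
Step 3: flows [1->0,2->1] -> levels [3 7 7]
Step 4: flows [1->0,1=2] -> levels [4 6 7]
Step 5: flows [1->0,2->1] -> levels [5 6 6]
Step 6: flows [1->0,1=2] -> levels [6 5 6]
Step 7: flows [0->1,2->1] -> levels [5 7 5]
Step 8: flows [1->0,1->2] -> levels [6 5 6]
  -> period-2 cycle: step 8 state = step 6 state; never stabilizes
  -> state at step 30: (30-6) mod 2 = 0, same as step 6 -> [6 5 6]

Answer: 6 5 6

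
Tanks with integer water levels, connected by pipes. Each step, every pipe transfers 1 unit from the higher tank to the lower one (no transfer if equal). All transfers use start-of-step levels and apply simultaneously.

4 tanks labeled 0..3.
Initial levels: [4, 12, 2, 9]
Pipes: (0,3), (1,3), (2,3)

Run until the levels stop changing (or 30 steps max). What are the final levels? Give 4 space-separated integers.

Step 1: flows [3->0,1->3,3->2] -> levels [5 11 3 8]
Step 2: flows [3->0,1->3,3->2] -> levels [6 10 4 7]
Step 3: flows [3->0,1->3,3->2] -> levels [7 9 5 6]
Step 4: flows [0->3,1->3,3->2] -> levels [6 8 6 7]
Step 5: flows [3->0,1->3,3->2] -> levels [7 7 7 6]
Step 6: flows [0->3,1->3,2->3] -> levels [6 6 6 9]
Step 7: flows [3->0,3->1,3->2] -> levels [7 7 7 6]
  -> period-2 cycle: step 7 state = step 5 state; never stabilizes
  -> state at step 30: (30-5) mod 2 = 1, same as step 6 -> [6 6 6 9]

Answer: 6 6 6 9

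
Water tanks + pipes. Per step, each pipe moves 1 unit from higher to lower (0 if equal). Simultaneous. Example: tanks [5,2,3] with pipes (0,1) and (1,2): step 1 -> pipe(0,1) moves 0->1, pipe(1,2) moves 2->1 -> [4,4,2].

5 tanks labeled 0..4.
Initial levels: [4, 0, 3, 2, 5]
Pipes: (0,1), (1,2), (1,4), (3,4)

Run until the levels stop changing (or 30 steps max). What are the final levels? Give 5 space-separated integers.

Step 1: flows [0->1,2->1,4->1,4->3] -> levels [3 3 2 3 3]
Step 2: flows [0=1,1->2,1=4,3=4] -> levels [3 2 3 3 3]
Step 3: flows [0->1,2->1,4->1,3=4] -> levels [2 5 2 3 2]
Step 4: flows [1->0,1->2,1->4,3->4] -> levels [3 2 3 2 4]
Step 5: flows [0->1,2->1,4->1,4->3] -> levels [2 5 2 3 2]
  -> period-2 cycle: step 5 state = step 3 state; never stabilizes
  -> state at step 30: (30-3) mod 2 = 1, same as step 4 -> [3 2 3 2 4]

Answer: 3 2 3 2 4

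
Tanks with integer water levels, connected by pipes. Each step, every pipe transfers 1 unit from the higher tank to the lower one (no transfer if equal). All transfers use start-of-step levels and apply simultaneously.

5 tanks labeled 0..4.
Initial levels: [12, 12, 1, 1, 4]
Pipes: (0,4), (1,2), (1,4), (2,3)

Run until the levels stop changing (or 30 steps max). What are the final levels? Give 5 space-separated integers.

Answer: 7 7 4 6 6

Derivation:
Step 1: flows [0->4,1->2,1->4,2=3] -> levels [11 10 2 1 6]
Step 2: flows [0->4,1->2,1->4,2->3] -> levels [10 8 2 2 8]
Step 3: flows [0->4,1->2,1=4,2=3] -> levels [9 7 3 2 9]
Step 4: flows [0=4,1->2,4->1,2->3] -> levels [9 7 3 3 8]
Step 5: flows [0->4,1->2,4->1,2=3] -> levels [8 7 4 3 8]
Step 6: flows [0=4,1->2,4->1,2->3] -> levels [8 7 4 4 7]
Step 7: flows [0->4,1->2,1=4,2=3] -> levels [7 6 5 4 8]
Step 8: flows [4->0,1->2,4->1,2->3] -> levels [8 6 5 5 6]
Step 9: flows [0->4,1->2,1=4,2=3] -> levels [7 5 6 5 7]
Step 10: flows [0=4,2->1,4->1,2->3] -> levels [7 7 4 6 6]
Step 11: flows [0->4,1->2,1->4,3->2] -> levels [6 5 6 5 8]
Step 12: flows [4->0,2->1,4->1,2->3] -> levels [7 7 4 6 6]
  -> period-2 cycle: step 12 state = step 10 state; never stabilizes
  -> state at step 30: (30-10) mod 2 = 0, same as step 10 -> [7 7 4 6 6]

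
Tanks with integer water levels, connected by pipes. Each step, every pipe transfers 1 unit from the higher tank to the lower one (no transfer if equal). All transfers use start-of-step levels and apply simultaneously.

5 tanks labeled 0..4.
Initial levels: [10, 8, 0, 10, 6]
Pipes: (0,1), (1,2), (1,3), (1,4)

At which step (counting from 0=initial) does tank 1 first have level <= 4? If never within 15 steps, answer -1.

Answer: 7

Derivation:
Step 1: flows [0->1,1->2,3->1,1->4] -> levels [9 8 1 9 7]
Step 2: flows [0->1,1->2,3->1,1->4] -> levels [8 8 2 8 8]
Step 3: flows [0=1,1->2,1=3,1=4] -> levels [8 7 3 8 8]
Step 4: flows [0->1,1->2,3->1,4->1] -> levels [7 9 4 7 7]
Step 5: flows [1->0,1->2,1->3,1->4] -> levels [8 5 5 8 8]
Step 6: flows [0->1,1=2,3->1,4->1] -> levels [7 8 5 7 7]
Step 7: flows [1->0,1->2,1->3,1->4] -> levels [8 4 6 8 8]
Tank 1 first reaches <=4 at step 7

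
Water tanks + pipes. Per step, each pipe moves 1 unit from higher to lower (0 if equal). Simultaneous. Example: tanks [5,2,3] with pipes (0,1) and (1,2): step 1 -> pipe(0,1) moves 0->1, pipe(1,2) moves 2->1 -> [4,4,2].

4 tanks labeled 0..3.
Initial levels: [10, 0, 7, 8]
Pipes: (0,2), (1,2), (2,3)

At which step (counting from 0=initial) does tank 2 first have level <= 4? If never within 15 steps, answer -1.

Answer: 7

Derivation:
Step 1: flows [0->2,2->1,3->2] -> levels [9 1 8 7]
Step 2: flows [0->2,2->1,2->3] -> levels [8 2 7 8]
Step 3: flows [0->2,2->1,3->2] -> levels [7 3 8 7]
Step 4: flows [2->0,2->1,2->3] -> levels [8 4 5 8]
Step 5: flows [0->2,2->1,3->2] -> levels [7 5 6 7]
Step 6: flows [0->2,2->1,3->2] -> levels [6 6 7 6]
Step 7: flows [2->0,2->1,2->3] -> levels [7 7 4 7]
Tank 2 first reaches <=4 at step 7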